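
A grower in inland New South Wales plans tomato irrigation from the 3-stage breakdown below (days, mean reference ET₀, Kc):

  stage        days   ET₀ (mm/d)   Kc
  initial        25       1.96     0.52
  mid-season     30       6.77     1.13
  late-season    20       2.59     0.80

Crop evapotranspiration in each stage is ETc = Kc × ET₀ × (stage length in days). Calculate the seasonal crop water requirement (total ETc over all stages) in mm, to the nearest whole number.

296 mm

initial: 0.52 × 1.96 × 25 = 25.48 mm
mid-season: 1.13 × 6.77 × 30 = 229.50 mm
late-season: 0.80 × 2.59 × 20 = 41.44 mm
Seasonal total = 296.42 mm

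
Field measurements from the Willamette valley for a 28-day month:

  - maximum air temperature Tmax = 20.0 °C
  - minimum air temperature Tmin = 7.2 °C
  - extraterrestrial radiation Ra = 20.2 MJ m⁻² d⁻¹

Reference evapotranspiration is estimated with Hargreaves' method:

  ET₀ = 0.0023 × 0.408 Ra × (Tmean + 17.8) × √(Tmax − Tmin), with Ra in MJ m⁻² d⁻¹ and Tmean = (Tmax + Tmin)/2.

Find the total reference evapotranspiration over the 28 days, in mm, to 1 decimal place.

Tmean = (20.0 + 7.2)/2 = 13.60 °C
0.408 Ra = 0.408 × 20.2 = 8.2416 mm/d equivalent
ET₀ = 0.0023 × 8.2416 × (13.60 + 17.8) × √12.8 = 0.0023 × 8.2416 × 31.40 × 3.5777 = 2.1295 mm/d
Over 28 days: 2.1295 × 28 = 59.626 mm

59.6 mm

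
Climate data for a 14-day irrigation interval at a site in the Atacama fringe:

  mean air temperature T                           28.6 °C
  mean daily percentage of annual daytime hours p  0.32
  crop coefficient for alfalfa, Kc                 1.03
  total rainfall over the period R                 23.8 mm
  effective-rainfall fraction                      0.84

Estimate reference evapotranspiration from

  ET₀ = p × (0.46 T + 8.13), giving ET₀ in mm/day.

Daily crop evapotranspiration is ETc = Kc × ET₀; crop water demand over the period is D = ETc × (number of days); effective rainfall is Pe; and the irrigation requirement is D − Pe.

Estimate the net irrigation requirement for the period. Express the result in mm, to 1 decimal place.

ET₀ = 0.32 × (0.46 × 28.6 + 8.13) = 0.32 × 21.286 = 6.8115 mm/d
ETc = Kc × ET₀ = 1.03 × 6.8115 = 7.0158 mm/d
Crop demand D = ETc × 14 d = 7.0158 × 14 = 98.221 mm
Pe = 0.84 × 23.8 = 19.992 mm
D − Pe = 98.221 − 19.992 = 78.229 mm

78.2 mm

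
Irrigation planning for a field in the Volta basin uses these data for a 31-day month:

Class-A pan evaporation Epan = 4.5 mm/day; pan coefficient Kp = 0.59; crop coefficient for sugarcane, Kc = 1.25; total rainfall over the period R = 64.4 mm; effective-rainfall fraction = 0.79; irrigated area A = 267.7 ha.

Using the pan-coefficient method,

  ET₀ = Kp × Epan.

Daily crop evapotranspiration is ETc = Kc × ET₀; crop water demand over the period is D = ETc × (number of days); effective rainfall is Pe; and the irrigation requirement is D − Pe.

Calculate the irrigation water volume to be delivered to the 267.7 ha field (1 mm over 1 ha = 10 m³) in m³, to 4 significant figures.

ET₀ = 0.59 × 4.5 = 2.6550 mm/d
ETc = Kc × ET₀ = 1.25 × 2.6550 = 3.3188 mm/d
Crop demand D = ETc × 31 d = 3.3188 × 31 = 102.883 mm
Pe = 0.79 × 64.4 = 50.876 mm
D − Pe = 102.883 − 50.876 = 52.007 mm
Volume = 52.007 mm × 267.7 ha × 10 = 139222.7 m³

139200 m³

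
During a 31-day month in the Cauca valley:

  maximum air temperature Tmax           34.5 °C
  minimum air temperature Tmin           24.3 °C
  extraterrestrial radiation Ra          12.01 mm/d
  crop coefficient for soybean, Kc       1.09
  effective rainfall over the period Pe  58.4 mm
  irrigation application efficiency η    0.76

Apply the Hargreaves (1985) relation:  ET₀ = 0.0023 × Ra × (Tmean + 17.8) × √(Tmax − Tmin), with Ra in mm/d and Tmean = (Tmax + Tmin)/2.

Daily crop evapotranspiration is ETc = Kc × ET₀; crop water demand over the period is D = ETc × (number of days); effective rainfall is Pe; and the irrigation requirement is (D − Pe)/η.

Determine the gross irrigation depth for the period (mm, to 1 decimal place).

108.3 mm

Tmean = (34.5 + 24.3)/2 = 29.40 °C
ET₀ = 0.0023 × 12.01 × (29.40 + 17.8) × √10.2 = 0.0023 × 12.01 × 47.20 × 3.1937 = 4.1640 mm/d
ETc = Kc × ET₀ = 1.09 × 4.1640 = 4.5388 mm/d
Crop demand D = ETc × 31 d = 4.5388 × 31 = 140.703 mm
D − Pe = 140.703 − 58.4 = 82.303 mm
Gross irrigation = 82.303 / 0.76 = 108.293 mm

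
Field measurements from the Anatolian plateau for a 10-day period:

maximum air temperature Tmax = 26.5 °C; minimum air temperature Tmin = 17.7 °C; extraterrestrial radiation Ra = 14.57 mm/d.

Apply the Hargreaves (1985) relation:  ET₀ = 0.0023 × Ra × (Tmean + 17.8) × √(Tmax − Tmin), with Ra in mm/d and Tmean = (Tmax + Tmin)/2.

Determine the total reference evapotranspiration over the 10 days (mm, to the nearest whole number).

Tmean = (26.5 + 17.7)/2 = 22.10 °C
ET₀ = 0.0023 × 14.57 × (22.10 + 17.8) × √8.8 = 0.0023 × 14.57 × 39.90 × 2.9665 = 3.9665 mm/d
Over 10 days: 3.9665 × 10 = 39.665 mm

40 mm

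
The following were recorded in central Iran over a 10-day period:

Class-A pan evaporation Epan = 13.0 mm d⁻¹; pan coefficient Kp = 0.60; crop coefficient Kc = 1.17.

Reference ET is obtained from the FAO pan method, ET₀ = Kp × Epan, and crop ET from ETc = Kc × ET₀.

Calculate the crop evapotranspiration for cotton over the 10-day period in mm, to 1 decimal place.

91.3 mm

ET₀ = 0.60 × 13.0 = 7.8000 mm/d
ETc = Kc × ET₀ = 1.17 × 7.8000 = 9.1260 mm/d
Over 10 days: 9.1260 × 10 = 91.260 mm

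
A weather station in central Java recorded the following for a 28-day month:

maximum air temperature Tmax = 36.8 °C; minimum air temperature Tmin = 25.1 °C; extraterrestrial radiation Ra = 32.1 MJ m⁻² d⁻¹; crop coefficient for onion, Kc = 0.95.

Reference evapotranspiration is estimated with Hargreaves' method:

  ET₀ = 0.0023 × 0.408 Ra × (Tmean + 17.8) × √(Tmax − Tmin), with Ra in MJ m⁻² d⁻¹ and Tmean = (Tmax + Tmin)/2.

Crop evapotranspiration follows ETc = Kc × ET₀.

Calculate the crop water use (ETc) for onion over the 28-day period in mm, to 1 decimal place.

133.6 mm

Tmean = (36.8 + 25.1)/2 = 30.95 °C
0.408 Ra = 0.408 × 32.1 = 13.0968 mm/d equivalent
ET₀ = 0.0023 × 13.0968 × (30.95 + 17.8) × √11.7 = 0.0023 × 13.0968 × 48.75 × 3.4205 = 5.0229 mm/d
ETc = Kc × ET₀ = 0.95 × 5.0229 = 4.7718 mm/d
Over 28 days: 4.7718 × 28 = 133.610 mm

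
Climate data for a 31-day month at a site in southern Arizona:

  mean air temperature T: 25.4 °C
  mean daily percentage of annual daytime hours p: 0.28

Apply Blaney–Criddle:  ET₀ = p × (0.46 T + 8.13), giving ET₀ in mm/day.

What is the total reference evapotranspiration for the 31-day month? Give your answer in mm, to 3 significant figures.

ET₀ = 0.28 × (0.46 × 25.4 + 8.13) = 0.28 × 19.814 = 5.5479 mm/d
Monthly total = 5.5479 × 31 = 171.985 mm

172 mm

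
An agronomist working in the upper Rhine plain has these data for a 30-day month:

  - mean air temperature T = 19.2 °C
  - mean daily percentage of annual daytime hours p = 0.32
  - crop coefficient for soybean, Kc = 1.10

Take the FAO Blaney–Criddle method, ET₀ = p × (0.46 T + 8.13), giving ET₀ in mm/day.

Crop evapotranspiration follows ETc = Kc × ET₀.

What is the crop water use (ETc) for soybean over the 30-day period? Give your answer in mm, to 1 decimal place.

179.1 mm

ET₀ = 0.32 × (0.46 × 19.2 + 8.13) = 0.32 × 16.962 = 5.4278 mm/d
ETc = Kc × ET₀ = 1.10 × 5.4278 = 5.9706 mm/d
Over 30 days: 5.9706 × 30 = 179.118 mm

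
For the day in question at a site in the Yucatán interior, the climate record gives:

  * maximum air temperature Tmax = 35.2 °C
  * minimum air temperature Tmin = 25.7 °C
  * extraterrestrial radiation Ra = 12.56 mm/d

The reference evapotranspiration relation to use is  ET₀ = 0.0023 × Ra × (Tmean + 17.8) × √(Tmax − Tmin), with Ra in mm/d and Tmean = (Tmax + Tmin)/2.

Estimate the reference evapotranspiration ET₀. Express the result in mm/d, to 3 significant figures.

Tmean = (35.2 + 25.7)/2 = 30.45 °C
ET₀ = 0.0023 × 12.56 × (30.45 + 17.8) × √9.5 = 0.0023 × 12.56 × 48.25 × 3.0822 = 4.2961 mm/d

4.30 mm/d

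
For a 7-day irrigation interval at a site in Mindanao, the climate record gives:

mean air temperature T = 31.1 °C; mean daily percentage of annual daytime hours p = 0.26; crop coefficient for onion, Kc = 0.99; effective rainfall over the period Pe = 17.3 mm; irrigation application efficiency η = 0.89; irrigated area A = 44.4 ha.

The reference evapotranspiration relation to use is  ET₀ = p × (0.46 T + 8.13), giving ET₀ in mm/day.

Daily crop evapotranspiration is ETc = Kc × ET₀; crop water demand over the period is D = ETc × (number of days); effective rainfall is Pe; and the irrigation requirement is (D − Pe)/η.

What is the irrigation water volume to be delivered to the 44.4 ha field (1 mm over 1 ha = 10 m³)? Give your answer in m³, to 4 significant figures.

ET₀ = 0.26 × (0.46 × 31.1 + 8.13) = 0.26 × 22.436 = 5.8334 mm/d
ETc = Kc × ET₀ = 0.99 × 5.8334 = 5.7751 mm/d
Crop demand D = ETc × 7 d = 5.7751 × 7 = 40.426 mm
D − Pe = 40.426 − 17.3 = 23.126 mm
Gross irrigation = 23.126 / 0.89 = 25.984 mm
Volume = 25.984 mm × 44.4 ha × 10 = 11536.9 m³

11540 m³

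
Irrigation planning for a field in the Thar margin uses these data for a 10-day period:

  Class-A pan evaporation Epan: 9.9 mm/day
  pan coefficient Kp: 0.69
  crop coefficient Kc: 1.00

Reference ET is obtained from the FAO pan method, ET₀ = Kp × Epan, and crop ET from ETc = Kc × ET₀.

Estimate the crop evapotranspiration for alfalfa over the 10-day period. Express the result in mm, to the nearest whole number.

68 mm

ET₀ = 0.69 × 9.9 = 6.8310 mm/d
ETc = Kc × ET₀ = 1.00 × 6.8310 = 6.8310 mm/d
Over 10 days: 6.8310 × 10 = 68.310 mm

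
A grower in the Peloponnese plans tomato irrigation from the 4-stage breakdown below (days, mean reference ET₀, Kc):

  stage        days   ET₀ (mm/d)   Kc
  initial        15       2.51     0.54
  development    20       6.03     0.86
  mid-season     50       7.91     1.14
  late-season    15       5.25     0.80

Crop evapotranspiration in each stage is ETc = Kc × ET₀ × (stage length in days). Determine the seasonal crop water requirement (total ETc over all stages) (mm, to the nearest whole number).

initial: 0.54 × 2.51 × 15 = 20.33 mm
development: 0.86 × 6.03 × 20 = 103.72 mm
mid-season: 1.14 × 7.91 × 50 = 450.87 mm
late-season: 0.80 × 5.25 × 15 = 63.00 mm
Seasonal total = 637.92 mm

638 mm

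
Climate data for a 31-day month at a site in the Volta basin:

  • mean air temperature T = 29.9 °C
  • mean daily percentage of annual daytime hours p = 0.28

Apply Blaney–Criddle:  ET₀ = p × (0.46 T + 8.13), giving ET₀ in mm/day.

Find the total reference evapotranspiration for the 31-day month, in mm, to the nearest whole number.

190 mm

ET₀ = 0.28 × (0.46 × 29.9 + 8.13) = 0.28 × 21.884 = 6.1275 mm/d
Monthly total = 6.1275 × 31 = 189.953 mm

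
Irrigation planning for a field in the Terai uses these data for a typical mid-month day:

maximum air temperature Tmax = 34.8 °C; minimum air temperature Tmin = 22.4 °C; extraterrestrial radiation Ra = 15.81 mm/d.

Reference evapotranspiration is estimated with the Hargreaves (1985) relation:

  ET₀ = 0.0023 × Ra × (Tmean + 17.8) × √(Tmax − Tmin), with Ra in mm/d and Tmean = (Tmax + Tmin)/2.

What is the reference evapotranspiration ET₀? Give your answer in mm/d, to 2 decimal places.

5.94 mm/d

Tmean = (34.8 + 22.4)/2 = 28.60 °C
ET₀ = 0.0023 × 15.81 × (28.60 + 17.8) × √12.4 = 0.0023 × 15.81 × 46.40 × 3.5214 = 5.9415 mm/d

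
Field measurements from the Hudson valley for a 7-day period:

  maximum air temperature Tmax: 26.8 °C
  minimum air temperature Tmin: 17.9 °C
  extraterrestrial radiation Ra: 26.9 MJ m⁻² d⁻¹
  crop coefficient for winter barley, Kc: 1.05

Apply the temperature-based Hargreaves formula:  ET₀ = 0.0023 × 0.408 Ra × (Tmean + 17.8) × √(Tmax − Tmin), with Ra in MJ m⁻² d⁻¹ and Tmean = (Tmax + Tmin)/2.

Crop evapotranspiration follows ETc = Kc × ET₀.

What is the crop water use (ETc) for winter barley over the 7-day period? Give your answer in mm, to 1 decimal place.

22.2 mm

Tmean = (26.8 + 17.9)/2 = 22.35 °C
0.408 Ra = 0.408 × 26.9 = 10.9752 mm/d equivalent
ET₀ = 0.0023 × 10.9752 × (22.35 + 17.8) × √8.9 = 0.0023 × 10.9752 × 40.15 × 2.9833 = 3.0236 mm/d
ETc = Kc × ET₀ = 1.05 × 3.0236 = 3.1748 mm/d
Over 7 days: 3.1748 × 7 = 22.224 mm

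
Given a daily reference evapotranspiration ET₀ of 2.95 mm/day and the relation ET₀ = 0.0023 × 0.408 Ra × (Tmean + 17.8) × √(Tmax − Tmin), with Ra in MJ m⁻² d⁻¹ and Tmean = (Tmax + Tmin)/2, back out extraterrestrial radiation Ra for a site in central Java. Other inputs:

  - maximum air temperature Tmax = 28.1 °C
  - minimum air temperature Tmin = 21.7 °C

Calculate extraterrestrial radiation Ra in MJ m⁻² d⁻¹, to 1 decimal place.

29.1 MJ m⁻² d⁻¹

Tmean = (28.1+21.7)/2 = 24.90 °C; ΔT = 6.4
Ra = ET₀ / [0.0023 × 0.408 × (Tmean+17.8) × √ΔT]
   = 2.95 / (0.0023 × 0.408 × 42.70 × 2.5298) = 29.102 MJ m⁻² d⁻¹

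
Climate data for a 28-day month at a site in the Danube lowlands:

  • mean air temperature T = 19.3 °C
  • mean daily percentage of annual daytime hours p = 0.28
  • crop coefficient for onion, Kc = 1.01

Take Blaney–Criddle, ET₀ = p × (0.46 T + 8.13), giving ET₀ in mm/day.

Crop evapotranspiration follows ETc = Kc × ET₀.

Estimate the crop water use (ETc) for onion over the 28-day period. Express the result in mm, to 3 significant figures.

ET₀ = 0.28 × (0.46 × 19.3 + 8.13) = 0.28 × 17.008 = 4.7622 mm/d
ETc = Kc × ET₀ = 1.01 × 4.7622 = 4.8098 mm/d
Over 28 days: 4.8098 × 28 = 134.674 mm

135 mm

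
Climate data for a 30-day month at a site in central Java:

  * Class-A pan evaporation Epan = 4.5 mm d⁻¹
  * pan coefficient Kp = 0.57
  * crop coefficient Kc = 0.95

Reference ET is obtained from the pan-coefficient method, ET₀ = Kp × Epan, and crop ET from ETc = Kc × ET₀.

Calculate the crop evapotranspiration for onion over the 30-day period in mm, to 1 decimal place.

ET₀ = 0.57 × 4.5 = 2.5650 mm/d
ETc = Kc × ET₀ = 0.95 × 2.5650 = 2.4368 mm/d
Over 30 days: 2.4368 × 30 = 73.104 mm

73.1 mm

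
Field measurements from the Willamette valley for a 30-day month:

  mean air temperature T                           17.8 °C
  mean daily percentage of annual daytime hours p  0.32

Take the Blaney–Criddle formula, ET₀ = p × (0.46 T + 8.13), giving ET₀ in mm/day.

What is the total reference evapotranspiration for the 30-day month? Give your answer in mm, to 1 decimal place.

156.7 mm

ET₀ = 0.32 × (0.46 × 17.8 + 8.13) = 0.32 × 16.318 = 5.2218 mm/d
Monthly total = 5.2218 × 30 = 156.654 mm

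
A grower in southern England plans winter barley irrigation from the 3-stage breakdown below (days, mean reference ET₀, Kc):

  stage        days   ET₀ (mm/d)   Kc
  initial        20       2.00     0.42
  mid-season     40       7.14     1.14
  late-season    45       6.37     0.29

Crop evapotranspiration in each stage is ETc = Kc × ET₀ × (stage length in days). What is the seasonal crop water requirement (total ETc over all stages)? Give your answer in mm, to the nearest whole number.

initial: 0.42 × 2.00 × 20 = 16.80 mm
mid-season: 1.14 × 7.14 × 40 = 325.58 mm
late-season: 0.29 × 6.37 × 45 = 83.13 mm
Seasonal total = 425.51 mm

426 mm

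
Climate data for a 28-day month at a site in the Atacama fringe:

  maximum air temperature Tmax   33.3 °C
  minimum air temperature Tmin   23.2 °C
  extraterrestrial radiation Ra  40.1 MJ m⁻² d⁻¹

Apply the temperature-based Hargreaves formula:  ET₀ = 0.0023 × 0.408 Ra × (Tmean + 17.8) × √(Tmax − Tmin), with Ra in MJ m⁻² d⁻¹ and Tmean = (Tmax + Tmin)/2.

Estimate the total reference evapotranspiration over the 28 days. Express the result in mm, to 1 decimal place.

Tmean = (33.3 + 23.2)/2 = 28.25 °C
0.408 Ra = 0.408 × 40.1 = 16.3608 mm/d equivalent
ET₀ = 0.0023 × 16.3608 × (28.25 + 17.8) × √10.1 = 0.0023 × 16.3608 × 46.05 × 3.1780 = 5.5070 mm/d
Over 28 days: 5.5070 × 28 = 154.196 mm

154.2 mm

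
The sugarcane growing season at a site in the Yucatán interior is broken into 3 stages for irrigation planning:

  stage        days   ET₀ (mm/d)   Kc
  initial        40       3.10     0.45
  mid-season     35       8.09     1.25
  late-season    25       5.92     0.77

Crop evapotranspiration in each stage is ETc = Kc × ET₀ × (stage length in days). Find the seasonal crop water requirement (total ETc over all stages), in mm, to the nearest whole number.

524 mm

initial: 0.45 × 3.10 × 40 = 55.80 mm
mid-season: 1.25 × 8.09 × 35 = 353.94 mm
late-season: 0.77 × 5.92 × 25 = 113.96 mm
Seasonal total = 523.70 mm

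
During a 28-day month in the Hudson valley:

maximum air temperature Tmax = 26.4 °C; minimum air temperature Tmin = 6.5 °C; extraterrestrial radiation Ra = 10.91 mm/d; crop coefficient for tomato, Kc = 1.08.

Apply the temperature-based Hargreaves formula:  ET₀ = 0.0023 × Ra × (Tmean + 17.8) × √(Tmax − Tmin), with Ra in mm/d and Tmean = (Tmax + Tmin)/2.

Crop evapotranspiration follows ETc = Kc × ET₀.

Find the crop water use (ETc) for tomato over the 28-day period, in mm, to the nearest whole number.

116 mm

Tmean = (26.4 + 6.5)/2 = 16.45 °C
ET₀ = 0.0023 × 10.91 × (16.45 + 17.8) × √19.9 = 0.0023 × 10.91 × 34.25 × 4.4609 = 3.8339 mm/d
ETc = Kc × ET₀ = 1.08 × 3.8339 = 4.1406 mm/d
Over 28 days: 4.1406 × 28 = 115.937 mm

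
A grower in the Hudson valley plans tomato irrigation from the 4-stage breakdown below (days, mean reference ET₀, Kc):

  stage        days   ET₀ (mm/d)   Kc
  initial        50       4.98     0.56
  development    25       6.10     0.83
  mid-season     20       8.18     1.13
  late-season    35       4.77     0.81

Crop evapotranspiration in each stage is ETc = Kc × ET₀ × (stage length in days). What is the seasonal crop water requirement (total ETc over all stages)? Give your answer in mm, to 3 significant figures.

586 mm

initial: 0.56 × 4.98 × 50 = 139.44 mm
development: 0.83 × 6.10 × 25 = 126.58 mm
mid-season: 1.13 × 8.18 × 20 = 184.87 mm
late-season: 0.81 × 4.77 × 35 = 135.23 mm
Seasonal total = 586.12 mm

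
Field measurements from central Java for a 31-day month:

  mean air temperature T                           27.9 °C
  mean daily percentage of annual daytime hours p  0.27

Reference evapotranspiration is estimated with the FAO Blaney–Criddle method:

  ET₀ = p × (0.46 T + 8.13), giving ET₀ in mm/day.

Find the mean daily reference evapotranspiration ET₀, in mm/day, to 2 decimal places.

ET₀ = 0.27 × (0.46 × 27.9 + 8.13) = 0.27 × 20.964 = 5.6603 mm/d

5.66 mm/day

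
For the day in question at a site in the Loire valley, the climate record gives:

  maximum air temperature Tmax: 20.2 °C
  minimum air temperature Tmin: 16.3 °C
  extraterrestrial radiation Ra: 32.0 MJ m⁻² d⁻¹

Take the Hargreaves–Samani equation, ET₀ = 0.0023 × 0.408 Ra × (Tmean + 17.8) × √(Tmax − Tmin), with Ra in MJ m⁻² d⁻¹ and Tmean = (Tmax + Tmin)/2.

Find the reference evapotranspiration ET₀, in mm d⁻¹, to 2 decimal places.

2.14 mm d⁻¹

Tmean = (20.2 + 16.3)/2 = 18.25 °C
0.408 Ra = 0.408 × 32.0 = 13.0560 mm/d equivalent
ET₀ = 0.0023 × 13.0560 × (18.25 + 17.8) × √3.9 = 0.0023 × 13.0560 × 36.05 × 1.9748 = 2.1378 mm/d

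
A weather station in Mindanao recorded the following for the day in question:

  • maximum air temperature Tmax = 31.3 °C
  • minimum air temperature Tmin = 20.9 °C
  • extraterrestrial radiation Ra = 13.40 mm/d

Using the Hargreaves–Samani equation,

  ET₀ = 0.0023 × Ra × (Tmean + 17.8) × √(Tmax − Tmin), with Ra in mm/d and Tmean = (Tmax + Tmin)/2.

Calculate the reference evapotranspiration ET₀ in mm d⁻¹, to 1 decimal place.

Tmean = (31.3 + 20.9)/2 = 26.10 °C
ET₀ = 0.0023 × 13.40 × (26.10 + 17.8) × √10.4 = 0.0023 × 13.40 × 43.90 × 3.2249 = 4.3633 mm/d

4.4 mm d⁻¹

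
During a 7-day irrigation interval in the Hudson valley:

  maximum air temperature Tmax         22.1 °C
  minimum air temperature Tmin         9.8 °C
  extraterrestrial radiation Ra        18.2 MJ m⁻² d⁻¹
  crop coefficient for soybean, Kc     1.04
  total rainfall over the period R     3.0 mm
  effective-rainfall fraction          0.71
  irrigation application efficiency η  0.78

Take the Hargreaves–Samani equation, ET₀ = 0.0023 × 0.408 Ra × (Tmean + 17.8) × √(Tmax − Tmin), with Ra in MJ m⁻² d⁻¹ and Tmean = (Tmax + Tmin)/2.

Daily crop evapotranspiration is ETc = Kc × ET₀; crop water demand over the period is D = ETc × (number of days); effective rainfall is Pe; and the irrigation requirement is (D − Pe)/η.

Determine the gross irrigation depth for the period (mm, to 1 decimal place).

Tmean = (22.1 + 9.8)/2 = 15.95 °C
0.408 Ra = 0.408 × 18.2 = 7.4256 mm/d equivalent
ET₀ = 0.0023 × 7.4256 × (15.95 + 17.8) × √12.3 = 0.0023 × 7.4256 × 33.75 × 3.5071 = 2.0215 mm/d
ETc = Kc × ET₀ = 1.04 × 2.0215 = 2.1024 mm/d
Crop demand D = ETc × 7 d = 2.1024 × 7 = 14.717 mm
Pe = 0.71 × 3.0 = 2.130 mm
D − Pe = 14.717 − 2.130 = 12.587 mm
Gross irrigation = 12.587 / 0.78 = 16.137 mm

16.1 mm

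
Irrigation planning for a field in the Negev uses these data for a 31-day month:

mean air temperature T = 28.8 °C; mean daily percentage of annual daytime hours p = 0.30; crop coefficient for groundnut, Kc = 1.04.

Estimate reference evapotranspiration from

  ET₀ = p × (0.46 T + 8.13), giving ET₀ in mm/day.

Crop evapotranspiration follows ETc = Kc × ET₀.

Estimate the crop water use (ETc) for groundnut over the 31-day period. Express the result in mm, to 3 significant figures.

207 mm

ET₀ = 0.30 × (0.46 × 28.8 + 8.13) = 0.30 × 21.378 = 6.4134 mm/d
ETc = Kc × ET₀ = 1.04 × 6.4134 = 6.6699 mm/d
Over 31 days: 6.6699 × 31 = 206.767 mm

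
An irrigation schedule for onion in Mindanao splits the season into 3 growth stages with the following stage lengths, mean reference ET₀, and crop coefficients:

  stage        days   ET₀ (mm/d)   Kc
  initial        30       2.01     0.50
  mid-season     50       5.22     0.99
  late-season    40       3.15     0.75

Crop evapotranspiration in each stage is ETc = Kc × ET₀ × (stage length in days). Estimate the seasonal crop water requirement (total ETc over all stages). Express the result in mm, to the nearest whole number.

383 mm

initial: 0.50 × 2.01 × 30 = 30.15 mm
mid-season: 0.99 × 5.22 × 50 = 258.39 mm
late-season: 0.75 × 3.15 × 40 = 94.50 mm
Seasonal total = 383.04 mm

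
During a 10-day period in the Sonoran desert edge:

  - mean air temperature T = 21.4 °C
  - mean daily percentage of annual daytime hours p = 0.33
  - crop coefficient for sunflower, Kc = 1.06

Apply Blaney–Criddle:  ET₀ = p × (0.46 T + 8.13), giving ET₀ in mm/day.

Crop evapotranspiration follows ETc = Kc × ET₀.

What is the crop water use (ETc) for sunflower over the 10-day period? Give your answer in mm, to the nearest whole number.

ET₀ = 0.33 × (0.46 × 21.4 + 8.13) = 0.33 × 17.974 = 5.9314 mm/d
ETc = Kc × ET₀ = 1.06 × 5.9314 = 6.2873 mm/d
Over 10 days: 6.2873 × 10 = 62.873 mm

63 mm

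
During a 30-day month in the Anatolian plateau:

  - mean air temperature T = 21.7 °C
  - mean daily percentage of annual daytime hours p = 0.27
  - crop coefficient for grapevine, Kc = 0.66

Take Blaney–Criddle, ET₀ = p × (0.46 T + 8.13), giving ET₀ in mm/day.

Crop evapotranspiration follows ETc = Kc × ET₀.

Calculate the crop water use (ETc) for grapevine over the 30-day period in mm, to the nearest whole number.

97 mm

ET₀ = 0.27 × (0.46 × 21.7 + 8.13) = 0.27 × 18.112 = 4.8902 mm/d
ETc = Kc × ET₀ = 0.66 × 4.8902 = 3.2275 mm/d
Over 30 days: 3.2275 × 30 = 96.825 mm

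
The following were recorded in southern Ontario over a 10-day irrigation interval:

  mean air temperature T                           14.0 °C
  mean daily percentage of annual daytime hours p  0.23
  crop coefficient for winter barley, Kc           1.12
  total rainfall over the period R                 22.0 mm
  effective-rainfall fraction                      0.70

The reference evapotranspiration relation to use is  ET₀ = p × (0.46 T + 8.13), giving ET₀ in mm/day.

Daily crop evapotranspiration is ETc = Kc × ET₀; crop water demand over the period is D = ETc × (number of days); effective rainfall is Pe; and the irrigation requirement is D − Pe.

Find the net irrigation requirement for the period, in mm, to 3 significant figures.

ET₀ = 0.23 × (0.46 × 14.0 + 8.13) = 0.23 × 14.570 = 3.3511 mm/d
ETc = Kc × ET₀ = 1.12 × 3.3511 = 3.7532 mm/d
Crop demand D = ETc × 10 d = 3.7532 × 10 = 37.532 mm
Pe = 0.70 × 22.0 = 15.400 mm
D − Pe = 37.532 − 15.400 = 22.132 mm

22.1 mm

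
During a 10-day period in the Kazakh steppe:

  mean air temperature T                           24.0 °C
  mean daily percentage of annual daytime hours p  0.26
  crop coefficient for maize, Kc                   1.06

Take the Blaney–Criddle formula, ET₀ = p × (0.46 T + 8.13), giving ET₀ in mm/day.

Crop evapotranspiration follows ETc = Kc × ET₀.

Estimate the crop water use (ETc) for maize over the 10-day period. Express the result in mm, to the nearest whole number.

53 mm

ET₀ = 0.26 × (0.46 × 24.0 + 8.13) = 0.26 × 19.170 = 4.9842 mm/d
ETc = Kc × ET₀ = 1.06 × 4.9842 = 5.2833 mm/d
Over 10 days: 5.2833 × 10 = 52.833 mm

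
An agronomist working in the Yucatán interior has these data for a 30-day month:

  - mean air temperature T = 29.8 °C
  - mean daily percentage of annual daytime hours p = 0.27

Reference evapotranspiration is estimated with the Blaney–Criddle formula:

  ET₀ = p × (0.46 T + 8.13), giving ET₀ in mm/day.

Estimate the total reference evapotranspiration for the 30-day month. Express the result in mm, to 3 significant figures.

177 mm

ET₀ = 0.27 × (0.46 × 29.8 + 8.13) = 0.27 × 21.838 = 5.8963 mm/d
Monthly total = 5.8963 × 30 = 176.889 mm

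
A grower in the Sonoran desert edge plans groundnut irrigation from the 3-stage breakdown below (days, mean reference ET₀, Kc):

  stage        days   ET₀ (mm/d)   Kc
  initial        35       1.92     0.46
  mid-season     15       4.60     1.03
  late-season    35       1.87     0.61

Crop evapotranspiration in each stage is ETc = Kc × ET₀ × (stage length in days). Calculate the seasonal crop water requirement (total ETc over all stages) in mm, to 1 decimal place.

initial: 0.46 × 1.92 × 35 = 30.91 mm
mid-season: 1.03 × 4.60 × 15 = 71.07 mm
late-season: 0.61 × 1.87 × 35 = 39.92 mm
Seasonal total = 141.90 mm

141.9 mm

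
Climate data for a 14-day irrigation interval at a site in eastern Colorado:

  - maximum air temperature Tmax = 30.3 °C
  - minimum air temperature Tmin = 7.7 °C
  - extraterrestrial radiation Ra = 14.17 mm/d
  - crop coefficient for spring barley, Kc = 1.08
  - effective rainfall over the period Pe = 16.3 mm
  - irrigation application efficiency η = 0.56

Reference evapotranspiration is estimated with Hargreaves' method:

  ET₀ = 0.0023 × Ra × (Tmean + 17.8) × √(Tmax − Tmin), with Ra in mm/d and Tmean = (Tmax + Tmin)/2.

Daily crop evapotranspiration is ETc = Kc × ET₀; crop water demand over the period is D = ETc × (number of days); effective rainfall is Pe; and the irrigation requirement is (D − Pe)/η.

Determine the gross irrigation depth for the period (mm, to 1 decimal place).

124.8 mm

Tmean = (30.3 + 7.7)/2 = 19.00 °C
ET₀ = 0.0023 × 14.17 × (19.00 + 17.8) × √22.6 = 0.0023 × 14.17 × 36.80 × 4.7539 = 5.7016 mm/d
ETc = Kc × ET₀ = 1.08 × 5.7016 = 6.1577 mm/d
Crop demand D = ETc × 14 d = 6.1577 × 14 = 86.208 mm
D − Pe = 86.208 − 16.3 = 69.908 mm
Gross irrigation = 69.908 / 0.56 = 124.836 mm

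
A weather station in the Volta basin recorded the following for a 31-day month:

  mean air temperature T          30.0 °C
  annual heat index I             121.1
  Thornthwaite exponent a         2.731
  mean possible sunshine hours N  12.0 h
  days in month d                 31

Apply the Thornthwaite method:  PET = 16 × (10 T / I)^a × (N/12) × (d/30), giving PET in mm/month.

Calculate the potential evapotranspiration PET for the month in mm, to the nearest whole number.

10T/I = 10 × 30.0 / 121.1 = 2.4773
(10T/I)^a = 2.4773^2.731 = 11.9112
Uncorrected PET = 16 × 11.9112 = 190.579 mm
Correction = (N/12)(d/30) = (12.0/12)(31/30) = 1.0333
PET = 190.579 × 1.0333 = 196.925 mm/month

197 mm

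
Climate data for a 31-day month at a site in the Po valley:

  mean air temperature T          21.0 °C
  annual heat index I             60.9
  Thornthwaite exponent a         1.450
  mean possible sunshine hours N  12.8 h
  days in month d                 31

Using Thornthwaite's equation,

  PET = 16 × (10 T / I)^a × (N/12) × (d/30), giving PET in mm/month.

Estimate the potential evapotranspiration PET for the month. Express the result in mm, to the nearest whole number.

10T/I = 10 × 21.0 / 60.9 = 3.4483
(10T/I)^a = 3.4483^1.450 = 6.0190
Uncorrected PET = 16 × 6.0190 = 96.304 mm
Correction = (N/12)(d/30) = (12.8/12)(31/30) = 1.1022
PET = 96.304 × 1.1022 = 106.146 mm/month

106 mm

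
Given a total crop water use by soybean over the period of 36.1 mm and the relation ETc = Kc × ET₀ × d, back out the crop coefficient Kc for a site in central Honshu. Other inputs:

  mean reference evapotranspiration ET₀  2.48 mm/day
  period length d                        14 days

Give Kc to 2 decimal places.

1.04

ETc = Kc × ET₀ × d  ⇒  Kc = ETc / (ET₀ × d)
Kc = 36.1 / (2.48 × 14) = 36.1 / 34.72 = 1.0397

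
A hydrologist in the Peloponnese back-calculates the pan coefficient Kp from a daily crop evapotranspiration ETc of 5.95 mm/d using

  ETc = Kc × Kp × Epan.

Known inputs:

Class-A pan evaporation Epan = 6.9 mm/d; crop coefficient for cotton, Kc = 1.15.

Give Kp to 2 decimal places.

0.75

ETc = Kc × Kp × Epan  ⇒  Kp = ETc / (Kc × Epan)
Kp = 5.95 / (1.15 × 6.9) = 5.95 / 7.935 = 0.7498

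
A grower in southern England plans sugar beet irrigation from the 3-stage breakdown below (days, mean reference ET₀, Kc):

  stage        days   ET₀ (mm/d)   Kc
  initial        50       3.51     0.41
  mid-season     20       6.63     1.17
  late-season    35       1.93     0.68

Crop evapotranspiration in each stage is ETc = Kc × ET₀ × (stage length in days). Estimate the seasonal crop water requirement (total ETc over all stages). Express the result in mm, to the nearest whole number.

initial: 0.41 × 3.51 × 50 = 71.96 mm
mid-season: 1.17 × 6.63 × 20 = 155.14 mm
late-season: 0.68 × 1.93 × 35 = 45.93 mm
Seasonal total = 273.03 mm

273 mm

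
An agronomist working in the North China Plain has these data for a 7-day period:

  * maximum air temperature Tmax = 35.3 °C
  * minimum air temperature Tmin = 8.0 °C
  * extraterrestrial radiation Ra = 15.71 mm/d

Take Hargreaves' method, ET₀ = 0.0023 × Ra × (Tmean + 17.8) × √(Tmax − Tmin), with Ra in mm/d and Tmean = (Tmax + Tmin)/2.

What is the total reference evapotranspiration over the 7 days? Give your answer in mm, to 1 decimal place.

Tmean = (35.3 + 8.0)/2 = 21.65 °C
ET₀ = 0.0023 × 15.71 × (21.65 + 17.8) × √27.3 = 0.0023 × 15.71 × 39.45 × 5.2249 = 7.4478 mm/d
Over 7 days: 7.4478 × 7 = 52.135 mm

52.1 mm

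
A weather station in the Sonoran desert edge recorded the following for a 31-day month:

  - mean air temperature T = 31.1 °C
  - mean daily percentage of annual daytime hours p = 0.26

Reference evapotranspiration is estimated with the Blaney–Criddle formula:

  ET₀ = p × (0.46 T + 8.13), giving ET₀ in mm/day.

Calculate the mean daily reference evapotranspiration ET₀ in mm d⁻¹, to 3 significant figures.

5.83 mm d⁻¹

ET₀ = 0.26 × (0.46 × 31.1 + 8.13) = 0.26 × 22.436 = 5.8334 mm/d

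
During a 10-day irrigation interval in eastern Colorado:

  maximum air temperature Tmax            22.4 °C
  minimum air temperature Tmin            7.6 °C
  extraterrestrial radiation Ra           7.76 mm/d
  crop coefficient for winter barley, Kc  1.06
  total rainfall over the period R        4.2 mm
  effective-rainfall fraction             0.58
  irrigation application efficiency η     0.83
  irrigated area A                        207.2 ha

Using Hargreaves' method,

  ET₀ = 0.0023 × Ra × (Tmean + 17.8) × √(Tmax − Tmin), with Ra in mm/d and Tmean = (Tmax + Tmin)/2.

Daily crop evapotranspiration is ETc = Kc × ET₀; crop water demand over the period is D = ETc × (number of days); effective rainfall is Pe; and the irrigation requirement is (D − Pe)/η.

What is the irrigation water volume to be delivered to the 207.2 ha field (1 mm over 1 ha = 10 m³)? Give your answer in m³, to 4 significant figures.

Tmean = (22.4 + 7.6)/2 = 15.00 °C
ET₀ = 0.0023 × 7.76 × (15.00 + 17.8) × √14.8 = 0.0023 × 7.76 × 32.80 × 3.8471 = 2.2521 mm/d
ETc = Kc × ET₀ = 1.06 × 2.2521 = 2.3872 mm/d
Crop demand D = ETc × 10 d = 2.3872 × 10 = 23.872 mm
Pe = 0.58 × 4.2 = 2.436 mm
D − Pe = 23.872 − 2.436 = 21.436 mm
Gross irrigation = 21.436 / 0.83 = 25.827 mm
Volume = 25.827 mm × 207.2 ha × 10 = 53513.5 m³

53510 m³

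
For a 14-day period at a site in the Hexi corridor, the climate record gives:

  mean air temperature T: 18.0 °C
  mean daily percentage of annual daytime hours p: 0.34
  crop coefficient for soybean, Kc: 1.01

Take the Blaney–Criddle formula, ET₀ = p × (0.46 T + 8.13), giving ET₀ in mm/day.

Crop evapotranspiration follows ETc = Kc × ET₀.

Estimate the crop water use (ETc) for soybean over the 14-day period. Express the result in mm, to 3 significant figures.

78.9 mm

ET₀ = 0.34 × (0.46 × 18.0 + 8.13) = 0.34 × 16.410 = 5.5794 mm/d
ETc = Kc × ET₀ = 1.01 × 5.5794 = 5.6352 mm/d
Over 14 days: 5.6352 × 14 = 78.893 mm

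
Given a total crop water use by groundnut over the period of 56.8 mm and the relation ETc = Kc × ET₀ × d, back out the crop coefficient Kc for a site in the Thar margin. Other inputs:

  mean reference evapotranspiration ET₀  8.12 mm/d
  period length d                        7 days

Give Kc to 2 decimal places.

ETc = Kc × ET₀ × d  ⇒  Kc = ETc / (ET₀ × d)
Kc = 56.8 / (8.12 × 7) = 56.8 / 56.84 = 0.9993

1.00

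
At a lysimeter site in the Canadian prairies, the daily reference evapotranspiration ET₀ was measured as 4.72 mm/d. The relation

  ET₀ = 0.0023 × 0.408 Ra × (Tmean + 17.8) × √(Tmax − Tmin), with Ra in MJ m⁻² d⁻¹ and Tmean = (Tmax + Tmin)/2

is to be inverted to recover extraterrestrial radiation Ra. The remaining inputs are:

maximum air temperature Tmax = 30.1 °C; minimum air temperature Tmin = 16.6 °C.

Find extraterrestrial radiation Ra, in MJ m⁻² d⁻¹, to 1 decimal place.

Tmean = (30.1+16.6)/2 = 23.35 °C; ΔT = 13.5
Ra = ET₀ / [0.0023 × 0.408 × (Tmean+17.8) × √ΔT]
   = 4.72 / (0.0023 × 0.408 × 41.15 × 3.6742) = 33.268 MJ m⁻² d⁻¹

33.3 MJ m⁻² d⁻¹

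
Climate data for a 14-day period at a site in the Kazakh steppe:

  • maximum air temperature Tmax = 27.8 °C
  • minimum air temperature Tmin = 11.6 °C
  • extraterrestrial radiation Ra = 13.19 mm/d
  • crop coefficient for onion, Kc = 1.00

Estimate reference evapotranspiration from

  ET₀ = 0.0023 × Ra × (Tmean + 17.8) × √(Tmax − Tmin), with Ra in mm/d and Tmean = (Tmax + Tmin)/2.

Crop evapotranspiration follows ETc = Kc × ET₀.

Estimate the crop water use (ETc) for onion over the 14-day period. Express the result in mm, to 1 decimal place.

Tmean = (27.8 + 11.6)/2 = 19.70 °C
ET₀ = 0.0023 × 13.19 × (19.70 + 17.8) × √16.2 = 0.0023 × 13.19 × 37.50 × 4.0249 = 4.5789 mm/d
ETc = Kc × ET₀ = 1.00 × 4.5789 = 4.5789 mm/d
Over 14 days: 4.5789 × 14 = 64.105 mm

64.1 mm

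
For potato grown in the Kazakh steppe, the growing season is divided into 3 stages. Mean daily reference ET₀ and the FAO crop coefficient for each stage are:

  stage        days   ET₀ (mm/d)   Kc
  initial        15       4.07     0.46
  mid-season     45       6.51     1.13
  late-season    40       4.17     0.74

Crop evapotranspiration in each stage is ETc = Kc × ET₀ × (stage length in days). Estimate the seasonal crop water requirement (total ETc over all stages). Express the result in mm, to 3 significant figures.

initial: 0.46 × 4.07 × 15 = 28.08 mm
mid-season: 1.13 × 6.51 × 45 = 331.03 mm
late-season: 0.74 × 4.17 × 40 = 123.43 mm
Seasonal total = 482.54 mm

483 mm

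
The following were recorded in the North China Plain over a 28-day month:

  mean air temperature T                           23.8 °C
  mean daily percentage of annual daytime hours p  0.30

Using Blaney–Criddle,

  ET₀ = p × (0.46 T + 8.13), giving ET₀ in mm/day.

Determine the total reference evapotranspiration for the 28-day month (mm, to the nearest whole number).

ET₀ = 0.30 × (0.46 × 23.8 + 8.13) = 0.30 × 19.078 = 5.7234 mm/d
Monthly total = 5.7234 × 28 = 160.255 mm

160 mm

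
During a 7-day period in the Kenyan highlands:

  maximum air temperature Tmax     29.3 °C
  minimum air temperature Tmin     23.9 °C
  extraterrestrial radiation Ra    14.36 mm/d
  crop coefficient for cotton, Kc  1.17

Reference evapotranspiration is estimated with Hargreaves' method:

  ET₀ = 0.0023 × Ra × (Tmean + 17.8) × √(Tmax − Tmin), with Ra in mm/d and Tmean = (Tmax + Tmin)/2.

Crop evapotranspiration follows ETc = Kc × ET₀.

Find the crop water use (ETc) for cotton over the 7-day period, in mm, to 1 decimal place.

Tmean = (29.3 + 23.9)/2 = 26.60 °C
ET₀ = 0.0023 × 14.36 × (26.60 + 17.8) × √5.4 = 0.0023 × 14.36 × 44.40 × 2.3238 = 3.4077 mm/d
ETc = Kc × ET₀ = 1.17 × 3.4077 = 3.9870 mm/d
Over 7 days: 3.9870 × 7 = 27.909 mm

27.9 mm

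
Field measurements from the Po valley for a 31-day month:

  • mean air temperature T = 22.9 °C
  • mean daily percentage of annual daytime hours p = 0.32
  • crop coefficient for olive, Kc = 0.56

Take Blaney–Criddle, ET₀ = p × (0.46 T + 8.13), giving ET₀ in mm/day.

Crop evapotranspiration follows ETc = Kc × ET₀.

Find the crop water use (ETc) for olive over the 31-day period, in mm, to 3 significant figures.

ET₀ = 0.32 × (0.46 × 22.9 + 8.13) = 0.32 × 18.664 = 5.9725 mm/d
ETc = Kc × ET₀ = 0.56 × 5.9725 = 3.3446 mm/d
Over 31 days: 3.3446 × 31 = 103.683 mm

104 mm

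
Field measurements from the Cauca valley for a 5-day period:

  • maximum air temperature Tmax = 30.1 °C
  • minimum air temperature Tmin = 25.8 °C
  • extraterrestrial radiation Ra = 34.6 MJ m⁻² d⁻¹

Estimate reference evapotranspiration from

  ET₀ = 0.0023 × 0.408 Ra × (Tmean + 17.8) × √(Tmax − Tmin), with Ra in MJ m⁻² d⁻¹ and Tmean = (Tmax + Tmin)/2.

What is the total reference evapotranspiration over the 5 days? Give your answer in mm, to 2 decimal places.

15.40 mm

Tmean = (30.1 + 25.8)/2 = 27.95 °C
0.408 Ra = 0.408 × 34.6 = 14.1168 mm/d equivalent
ET₀ = 0.0023 × 14.1168 × (27.95 + 17.8) × √4.3 = 0.0023 × 14.1168 × 45.75 × 2.0736 = 3.0802 mm/d
Over 5 days: 3.0802 × 5 = 15.401 mm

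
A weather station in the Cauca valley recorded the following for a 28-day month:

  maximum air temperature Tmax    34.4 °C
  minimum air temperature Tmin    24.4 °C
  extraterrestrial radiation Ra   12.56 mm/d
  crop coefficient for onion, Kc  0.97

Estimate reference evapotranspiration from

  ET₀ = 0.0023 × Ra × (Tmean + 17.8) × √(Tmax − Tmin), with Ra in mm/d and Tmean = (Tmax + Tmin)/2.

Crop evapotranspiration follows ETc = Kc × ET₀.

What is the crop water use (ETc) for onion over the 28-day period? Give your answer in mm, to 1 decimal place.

117.1 mm

Tmean = (34.4 + 24.4)/2 = 29.40 °C
ET₀ = 0.0023 × 12.56 × (29.40 + 17.8) × √10.0 = 0.0023 × 12.56 × 47.20 × 3.1623 = 4.3118 mm/d
ETc = Kc × ET₀ = 0.97 × 4.3118 = 4.1824 mm/d
Over 28 days: 4.1824 × 28 = 117.107 mm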